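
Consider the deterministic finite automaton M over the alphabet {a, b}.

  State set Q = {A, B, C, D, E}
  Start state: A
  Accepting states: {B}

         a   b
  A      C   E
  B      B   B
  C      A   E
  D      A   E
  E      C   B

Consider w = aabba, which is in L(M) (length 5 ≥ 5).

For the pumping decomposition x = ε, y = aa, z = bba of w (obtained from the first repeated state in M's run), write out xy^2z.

aaaabba

xy^2z = ε·aa·aa·bba = aaaabba.
Reading y = aa takes M from A back to A, so after x·y·y the machine is still in A, and z then leads to the accepting state B. Hence aaaabba ∈ L(M).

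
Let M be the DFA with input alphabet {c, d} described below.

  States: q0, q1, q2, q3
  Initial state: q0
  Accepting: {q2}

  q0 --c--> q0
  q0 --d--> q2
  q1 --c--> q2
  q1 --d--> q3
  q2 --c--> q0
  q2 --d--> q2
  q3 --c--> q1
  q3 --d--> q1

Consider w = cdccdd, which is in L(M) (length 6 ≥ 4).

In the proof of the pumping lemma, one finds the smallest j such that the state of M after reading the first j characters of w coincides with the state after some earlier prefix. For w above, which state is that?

q0

State sequence: q0 -c-> q0 -d-> q2 -c-> q0 -c-> q0 -d-> q2 -d-> q2
First repeat at step 1: q0 was already visited.

The earliest repeat is at step j = 1: M is in q0, which it already visited at step i = 0.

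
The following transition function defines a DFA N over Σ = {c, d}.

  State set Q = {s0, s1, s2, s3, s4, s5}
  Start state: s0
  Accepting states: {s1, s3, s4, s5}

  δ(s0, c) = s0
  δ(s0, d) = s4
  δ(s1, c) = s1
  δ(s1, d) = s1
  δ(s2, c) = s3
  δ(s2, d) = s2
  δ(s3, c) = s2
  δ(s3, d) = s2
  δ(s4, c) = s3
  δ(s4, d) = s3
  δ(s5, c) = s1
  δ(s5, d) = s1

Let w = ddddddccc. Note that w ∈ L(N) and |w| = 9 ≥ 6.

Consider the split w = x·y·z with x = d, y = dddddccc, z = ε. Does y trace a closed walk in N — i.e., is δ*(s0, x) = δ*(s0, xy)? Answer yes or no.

State sequence: s0 -d-> s4 -d-> s3 -d-> s2 -d-> s2 -d-> s2 -d-> s2 -c-> s3 -c-> s2 -c-> s3

After x (step 1): s4. After xy (step 9): s3.
They differ (s4 ≠ s3), so y is not a cycle from the state after x; this split is not the one the pumping-lemma construction produces, and pumping y need not keep the string in L(N).

no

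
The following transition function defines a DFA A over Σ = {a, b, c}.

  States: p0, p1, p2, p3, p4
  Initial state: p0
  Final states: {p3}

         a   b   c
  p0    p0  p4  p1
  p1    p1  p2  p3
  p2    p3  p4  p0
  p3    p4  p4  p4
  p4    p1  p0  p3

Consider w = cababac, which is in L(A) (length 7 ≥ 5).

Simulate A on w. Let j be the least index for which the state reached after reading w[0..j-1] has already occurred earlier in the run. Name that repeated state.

p1

Run of A on w = c a b a b a c:
  step 0: p0  (start)
  step 1: p1  (read c: p0→p1)
  step 2: p1  (read a: p1→p1)   ← first repeat (p1 seen earlier)
  step 3: p2  (read b: p1→p2)
  step 4: p3  (read a: p2→p3)
  step 5: p4  (read b: p3→p4)
  step 6: p1  (read a: p4→p1)
  step 7: p3  (read c: p1→p3)

The earliest repeat is at step j = 2: A is in p1, which it already visited at step i = 1.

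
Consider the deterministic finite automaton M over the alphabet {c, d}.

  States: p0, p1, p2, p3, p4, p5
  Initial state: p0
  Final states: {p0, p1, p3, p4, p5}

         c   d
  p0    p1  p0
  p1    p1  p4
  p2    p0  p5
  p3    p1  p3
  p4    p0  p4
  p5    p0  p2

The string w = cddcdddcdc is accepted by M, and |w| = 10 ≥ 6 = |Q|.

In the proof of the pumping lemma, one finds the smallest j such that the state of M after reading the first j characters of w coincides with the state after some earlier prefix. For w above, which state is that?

State sequence: p0 -c-> p1 -d-> p4 -d-> p4 -c-> p0 -d-> p0 -d-> p0 -d-> p0 -c-> p1 -d-> p4 -c-> p0
First repeat at step 3: p4 was already visited.

The earliest repeat is at step j = 3: M is in p4, which it already visited at step i = 2.
Since M has 6 states, any run of length ≥ 6 visits 6+1 states, so by pigeonhole some state repeats within the first 6 steps — that repeat gives the pumpable loop.

p4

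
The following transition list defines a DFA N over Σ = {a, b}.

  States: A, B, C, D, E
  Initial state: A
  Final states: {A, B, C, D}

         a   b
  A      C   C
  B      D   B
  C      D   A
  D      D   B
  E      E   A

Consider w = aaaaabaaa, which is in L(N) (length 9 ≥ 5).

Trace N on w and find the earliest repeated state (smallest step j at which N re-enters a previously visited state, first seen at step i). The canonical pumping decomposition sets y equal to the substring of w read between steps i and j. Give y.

Run of N on w = a a a a a b a a a:
  step 0: A  (start)
  step 1: C  (read a: A→C)
  step 2: D  (read a: C→D)
  step 3: D  (read a: D→D)   ← first repeat (D seen earlier)
  step 4: D  (read a: D→D)
  step 5: D  (read a: D→D)
  step 6: B  (read b: D→B)
  step 7: D  (read a: B→D)
  step 8: D  (read a: D→D)
  step 9: D  (read a: D→D)

So i = 2, j = 3, giving x = w[0:2] = aa, y = w[2:3] = a, z = w[3:9] = aabaaa.
Check: |xy| = 3 ≤ 5 and |y| = 1 ≥ 1. Reading y takes N from D back to D, so every xyⁱz is accepted.

a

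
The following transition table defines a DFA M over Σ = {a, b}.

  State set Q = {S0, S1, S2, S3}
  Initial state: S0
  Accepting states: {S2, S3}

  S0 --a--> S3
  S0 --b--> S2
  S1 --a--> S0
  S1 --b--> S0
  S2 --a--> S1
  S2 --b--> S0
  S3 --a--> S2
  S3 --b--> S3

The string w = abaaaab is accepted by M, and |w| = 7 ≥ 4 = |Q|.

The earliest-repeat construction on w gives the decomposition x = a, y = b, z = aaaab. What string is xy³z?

abbbaaaab

xy^3z = a·b·b·b·aaaab = abbbaaaab.
Reading y = b takes M from S3 back to S3, so after x·y·y·y the machine is still in S3, and z then leads to the accepting state S3. Hence abbbaaaab ∈ L(M).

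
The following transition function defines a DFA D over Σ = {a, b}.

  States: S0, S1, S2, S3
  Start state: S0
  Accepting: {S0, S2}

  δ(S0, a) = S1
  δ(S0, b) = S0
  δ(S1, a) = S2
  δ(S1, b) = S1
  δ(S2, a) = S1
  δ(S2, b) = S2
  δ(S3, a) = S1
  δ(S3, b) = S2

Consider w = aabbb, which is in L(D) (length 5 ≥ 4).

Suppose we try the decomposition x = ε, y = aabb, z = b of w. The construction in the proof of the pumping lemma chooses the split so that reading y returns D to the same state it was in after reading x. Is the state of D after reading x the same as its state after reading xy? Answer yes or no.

State sequence: S0 -a-> S1 -a-> S2 -b-> S2 -b-> S2

After x (step 0): S0. After xy (step 4): S2.
They differ (S0 ≠ S2), so y is not a cycle from the state after x; this split is not the one the pumping-lemma construction produces, and pumping y need not keep the string in L(D).

no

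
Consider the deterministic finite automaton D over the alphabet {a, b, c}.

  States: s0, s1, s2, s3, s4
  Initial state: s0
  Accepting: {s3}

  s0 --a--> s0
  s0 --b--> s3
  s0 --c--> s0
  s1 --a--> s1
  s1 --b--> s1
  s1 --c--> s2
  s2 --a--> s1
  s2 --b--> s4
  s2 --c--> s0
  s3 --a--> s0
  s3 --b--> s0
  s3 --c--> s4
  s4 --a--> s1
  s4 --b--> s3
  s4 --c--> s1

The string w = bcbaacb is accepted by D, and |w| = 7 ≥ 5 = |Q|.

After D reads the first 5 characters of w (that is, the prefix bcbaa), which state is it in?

s0

Run of D on the first 5 characters of w = b c b a a:
  step 0: s0  (start)
  step 1: s3  (read b: s0→s3)
  step 2: s4  (read c: s3→s4)
  step 3: s3  (read b: s4→s3)
  step 4: s0  (read a: s3→s0)
  step 5: s0  (read a: s0→s0)

After reading 5 characters, D is in state s0.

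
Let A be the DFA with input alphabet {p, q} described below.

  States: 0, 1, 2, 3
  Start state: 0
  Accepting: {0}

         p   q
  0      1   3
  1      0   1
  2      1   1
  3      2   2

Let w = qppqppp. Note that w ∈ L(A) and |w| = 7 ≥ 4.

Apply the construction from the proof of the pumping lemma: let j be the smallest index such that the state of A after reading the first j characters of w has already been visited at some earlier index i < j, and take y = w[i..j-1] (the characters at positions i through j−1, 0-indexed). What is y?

Run of A on w = q p p q p p p:
  step 0: 0  (start)
  step 1: 3  (read q: 0→3)
  step 2: 2  (read p: 3→2)
  step 3: 1  (read p: 2→1)
  step 4: 1  (read q: 1→1)   ← first repeat (1 seen earlier)
  step 5: 0  (read p: 1→0)
  step 6: 1  (read p: 0→1)
  step 7: 0  (read p: 1→0)

So i = 3, j = 4, giving x = w[0:3] = qpp, y = w[3:4] = q, z = w[4:7] = ppp.
Check: |xy| = 4 ≤ 4 and |y| = 1 ≥ 1. Reading y takes A from 1 back to 1, so every xyⁱz is accepted.

q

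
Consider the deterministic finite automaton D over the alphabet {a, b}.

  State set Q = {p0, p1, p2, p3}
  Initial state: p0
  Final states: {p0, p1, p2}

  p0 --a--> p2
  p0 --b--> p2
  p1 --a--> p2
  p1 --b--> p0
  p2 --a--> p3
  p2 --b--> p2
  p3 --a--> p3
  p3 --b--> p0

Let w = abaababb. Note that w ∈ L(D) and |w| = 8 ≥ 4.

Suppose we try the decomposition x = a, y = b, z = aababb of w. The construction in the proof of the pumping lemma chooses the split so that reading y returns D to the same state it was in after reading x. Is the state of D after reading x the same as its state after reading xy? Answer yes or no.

yes

Run of D on the first 2 characters of w = a b:
  step 0: p0  (start)
  step 1: p2  (read a: p0→p2)
  step 2: p2  (read b: p2→p2)

After x (step 1): p2. After xy (step 2): p2.
They match, so y = b drives D around a cycle from p2 back to itself; pumping y any number of times keeps D in p2 before reading z, and xyⁱz ∈ L(D) for every i ≥ 0.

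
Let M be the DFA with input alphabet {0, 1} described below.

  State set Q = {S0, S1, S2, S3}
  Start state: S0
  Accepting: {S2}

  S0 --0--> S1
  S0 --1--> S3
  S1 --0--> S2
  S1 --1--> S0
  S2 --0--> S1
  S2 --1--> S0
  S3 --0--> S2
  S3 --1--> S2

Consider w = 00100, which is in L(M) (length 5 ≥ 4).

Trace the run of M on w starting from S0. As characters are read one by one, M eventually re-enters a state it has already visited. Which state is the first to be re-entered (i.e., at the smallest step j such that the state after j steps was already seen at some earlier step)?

Run of M on w = 0 0 1 0 0:
  step 0: S0  (start)
  step 1: S1  (read 0: S0→S1)
  step 2: S2  (read 0: S1→S2)
  step 3: S0  (read 1: S2→S0)   ← first repeat (S0 seen earlier)
  step 4: S1  (read 0: S0→S1)
  step 5: S2  (read 0: S1→S2)

The earliest repeat is at step j = 3: M is in S0, which it already visited at step i = 0.

S0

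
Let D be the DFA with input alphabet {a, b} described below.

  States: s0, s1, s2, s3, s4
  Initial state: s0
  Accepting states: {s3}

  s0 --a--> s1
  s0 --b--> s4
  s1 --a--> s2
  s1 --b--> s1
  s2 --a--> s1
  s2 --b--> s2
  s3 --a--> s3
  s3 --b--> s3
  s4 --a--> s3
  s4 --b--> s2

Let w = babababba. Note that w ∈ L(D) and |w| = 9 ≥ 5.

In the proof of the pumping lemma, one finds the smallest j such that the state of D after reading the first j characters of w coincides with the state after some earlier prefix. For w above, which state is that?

s3

State sequence: s0 -b-> s4 -a-> s3 -b-> s3 -a-> s3 -b-> s3 -a-> s3 -b-> s3 -b-> s3 -a-> s3
First repeat at step 3: s3 was already visited.

The earliest repeat is at step j = 3: D is in s3, which it already visited at step i = 2.
Pumping length from the standard proof: p = 5 (the number of states). The repeated state found above gives |xy| = j ≤ 5 and |y| = j − i ≥ 1.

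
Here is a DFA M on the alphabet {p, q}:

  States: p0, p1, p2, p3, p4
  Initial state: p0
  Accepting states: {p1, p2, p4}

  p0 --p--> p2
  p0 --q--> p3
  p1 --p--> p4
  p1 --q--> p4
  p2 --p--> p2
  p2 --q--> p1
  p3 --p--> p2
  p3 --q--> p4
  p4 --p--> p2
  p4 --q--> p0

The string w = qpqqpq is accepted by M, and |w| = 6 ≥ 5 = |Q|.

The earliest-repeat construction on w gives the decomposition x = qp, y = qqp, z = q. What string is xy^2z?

qpqqpqqpq

xy^2z = qp·qqp·qqp·q = qpqqpqqpq.
Reading y = qqp takes M from p2 back to p2, so after x·y·y the machine is still in p2, and z then leads to the accepting state p1. Hence qpqqpqqpq ∈ L(M).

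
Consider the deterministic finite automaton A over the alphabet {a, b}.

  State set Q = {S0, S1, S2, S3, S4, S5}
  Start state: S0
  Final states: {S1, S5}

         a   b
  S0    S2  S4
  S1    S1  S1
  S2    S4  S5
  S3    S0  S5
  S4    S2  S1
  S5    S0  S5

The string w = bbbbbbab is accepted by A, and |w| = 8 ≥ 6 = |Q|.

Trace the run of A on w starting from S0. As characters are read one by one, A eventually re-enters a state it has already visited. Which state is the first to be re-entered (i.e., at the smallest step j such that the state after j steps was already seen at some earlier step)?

S1

State sequence: S0 -b-> S4 -b-> S1 -b-> S1 -b-> S1 -b-> S1 -b-> S1 -a-> S1 -b-> S1
First repeat at step 3: S1 was already visited.

The earliest repeat is at step j = 3: A is in S1, which it already visited at step i = 2.
Pumping length from the standard proof: p = 6 (the number of states). The repeated state found above gives |xy| = j ≤ 6 and |y| = j − i ≥ 1.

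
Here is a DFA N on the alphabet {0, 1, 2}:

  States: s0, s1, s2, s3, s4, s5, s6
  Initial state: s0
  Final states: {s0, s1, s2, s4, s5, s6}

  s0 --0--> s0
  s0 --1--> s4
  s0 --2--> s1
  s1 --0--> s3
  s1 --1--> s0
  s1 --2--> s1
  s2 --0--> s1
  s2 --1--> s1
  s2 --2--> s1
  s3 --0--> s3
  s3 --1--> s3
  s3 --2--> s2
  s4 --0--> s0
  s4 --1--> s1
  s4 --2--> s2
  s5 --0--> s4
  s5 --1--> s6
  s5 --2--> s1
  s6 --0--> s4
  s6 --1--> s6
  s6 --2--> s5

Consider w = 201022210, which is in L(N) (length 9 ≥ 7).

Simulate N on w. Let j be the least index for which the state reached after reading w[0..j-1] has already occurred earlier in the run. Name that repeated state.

s3

Run of N on w = 2 0 1 0 2 2 2 1 0:
  step 0: s0  (start)
  step 1: s1  (read 2: s0→s1)
  step 2: s3  (read 0: s1→s3)
  step 3: s3  (read 1: s3→s3)   ← first repeat (s3 seen earlier)
  step 4: s3  (read 0: s3→s3)
  step 5: s2  (read 2: s3→s2)
  step 6: s1  (read 2: s2→s1)
  step 7: s1  (read 2: s1→s1)
  step 8: s0  (read 1: s1→s0)
  step 9: s0  (read 0: s0→s0)

The earliest repeat is at step j = 3: N is in s3, which it already visited at step i = 2.
The DFA has 7 states, so the proof of the pumping lemma guarantees a repeated state among the first 7+1 visited; the segment between the two visits is the pumpable y.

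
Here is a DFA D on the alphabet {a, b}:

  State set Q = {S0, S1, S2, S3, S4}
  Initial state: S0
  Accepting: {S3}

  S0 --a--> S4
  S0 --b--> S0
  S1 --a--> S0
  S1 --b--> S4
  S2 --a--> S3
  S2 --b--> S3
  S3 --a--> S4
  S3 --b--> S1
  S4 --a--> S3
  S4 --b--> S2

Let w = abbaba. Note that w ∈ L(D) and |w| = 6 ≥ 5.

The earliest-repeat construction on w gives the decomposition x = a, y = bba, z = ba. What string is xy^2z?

xy^2z = a·bba·bba·ba = abbabbaba.
Reading y = bba takes D from S4 back to S4, so after x·y·y the machine is still in S4, and z then leads to the accepting state S3. Hence abbabbaba ∈ L(D).

abbabbaba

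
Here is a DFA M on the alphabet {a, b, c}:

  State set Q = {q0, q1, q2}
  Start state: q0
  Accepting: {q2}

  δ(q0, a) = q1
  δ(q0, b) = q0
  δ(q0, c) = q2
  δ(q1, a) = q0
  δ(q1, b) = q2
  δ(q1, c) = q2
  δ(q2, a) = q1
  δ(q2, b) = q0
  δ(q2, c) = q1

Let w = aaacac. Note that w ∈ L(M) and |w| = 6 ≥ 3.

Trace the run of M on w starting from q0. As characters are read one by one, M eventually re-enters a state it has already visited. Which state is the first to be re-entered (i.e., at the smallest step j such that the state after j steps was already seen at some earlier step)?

Run of M on w = a a a c a c:
  step 0: q0  (start)
  step 1: q1  (read a: q0→q1)
  step 2: q0  (read a: q1→q0)   ← first repeat (q0 seen earlier)
  step 3: q1  (read a: q0→q1)
  step 4: q2  (read c: q1→q2)
  step 5: q1  (read a: q2→q1)
  step 6: q2  (read c: q1→q2)

The earliest repeat is at step j = 2: M is in q0, which it already visited at step i = 0.
Pumping length from the standard proof: p = 3 (the number of states). The repeated state found above gives |xy| = j ≤ 3 and |y| = j − i ≥ 1.

q0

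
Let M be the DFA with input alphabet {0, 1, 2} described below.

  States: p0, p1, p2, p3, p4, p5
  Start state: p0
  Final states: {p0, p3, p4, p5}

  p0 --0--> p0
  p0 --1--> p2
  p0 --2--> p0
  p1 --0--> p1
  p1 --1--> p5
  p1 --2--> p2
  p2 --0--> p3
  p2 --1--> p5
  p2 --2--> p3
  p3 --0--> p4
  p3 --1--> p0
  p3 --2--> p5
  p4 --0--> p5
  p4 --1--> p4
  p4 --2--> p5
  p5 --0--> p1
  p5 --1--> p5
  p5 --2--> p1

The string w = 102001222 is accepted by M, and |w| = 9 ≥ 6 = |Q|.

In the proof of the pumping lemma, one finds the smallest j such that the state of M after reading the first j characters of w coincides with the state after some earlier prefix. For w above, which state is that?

State sequence: p0 -1-> p2 -0-> p3 -2-> p5 -0-> p1 -0-> p1 -1-> p5 -2-> p1 -2-> p2 -2-> p3
First repeat at step 5: p1 was already visited.

The earliest repeat is at step j = 5: M is in p1, which it already visited at step i = 4.
Since M has 6 states, any run of length ≥ 6 visits 6+1 states, so by pigeonhole some state repeats within the first 6 steps — that repeat gives the pumpable loop.

p1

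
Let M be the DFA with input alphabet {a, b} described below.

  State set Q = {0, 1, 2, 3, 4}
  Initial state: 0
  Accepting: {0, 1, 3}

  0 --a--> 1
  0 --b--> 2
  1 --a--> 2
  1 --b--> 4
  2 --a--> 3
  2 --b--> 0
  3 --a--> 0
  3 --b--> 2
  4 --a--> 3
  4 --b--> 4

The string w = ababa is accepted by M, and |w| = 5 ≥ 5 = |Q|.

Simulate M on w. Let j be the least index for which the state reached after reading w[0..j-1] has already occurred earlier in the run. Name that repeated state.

Run of M on w = a b a b a:
  step 0: 0  (start)
  step 1: 1  (read a: 0→1)
  step 2: 4  (read b: 1→4)
  step 3: 3  (read a: 4→3)
  step 4: 2  (read b: 3→2)
  step 5: 3  (read a: 2→3)   ← first repeat (3 seen earlier)

The earliest repeat is at step j = 5: M is in 3, which it already visited at step i = 3.
With |Q| = 5, pigeonhole forces a state repeat no later than step 5; the substring read between the first and second visits to that state can be pumped.

3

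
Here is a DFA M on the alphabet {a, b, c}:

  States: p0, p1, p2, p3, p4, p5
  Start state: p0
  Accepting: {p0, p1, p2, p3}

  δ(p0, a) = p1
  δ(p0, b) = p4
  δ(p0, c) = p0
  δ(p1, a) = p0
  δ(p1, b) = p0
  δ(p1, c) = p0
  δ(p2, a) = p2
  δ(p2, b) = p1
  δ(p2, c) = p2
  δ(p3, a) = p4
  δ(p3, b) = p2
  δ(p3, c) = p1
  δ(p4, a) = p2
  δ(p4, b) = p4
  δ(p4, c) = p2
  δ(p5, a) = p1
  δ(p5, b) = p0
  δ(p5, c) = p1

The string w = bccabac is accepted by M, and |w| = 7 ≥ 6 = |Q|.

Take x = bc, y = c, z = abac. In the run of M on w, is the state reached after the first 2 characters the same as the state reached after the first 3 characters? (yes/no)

Run of M on the first 3 characters of w = b c c:
  step 0: p0  (start)
  step 1: p4  (read b: p0→p4)
  step 2: p2  (read c: p4→p2)
  step 3: p2  (read c: p2→p2)

After x (step 2): p2. After xy (step 3): p2.
They match, so y = c drives M around a cycle from p2 back to itself; pumping y any number of times keeps M in p2 before reading z, and xyⁱz ∈ L(M) for every i ≥ 0.

yes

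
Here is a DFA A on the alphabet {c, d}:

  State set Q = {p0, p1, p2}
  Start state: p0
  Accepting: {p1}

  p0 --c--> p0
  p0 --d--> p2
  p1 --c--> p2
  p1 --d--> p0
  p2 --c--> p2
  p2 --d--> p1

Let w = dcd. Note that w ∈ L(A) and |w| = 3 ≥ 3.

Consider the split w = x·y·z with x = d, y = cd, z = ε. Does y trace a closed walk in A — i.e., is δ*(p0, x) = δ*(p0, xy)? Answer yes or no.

Run of A on the first 3 characters of w = d c d:
  step 0: p0  (start)
  step 1: p2  (read d: p0→p2)
  step 2: p2  (read c: p2→p2)
  step 3: p1  (read d: p2→p1)

After x (step 1): p2. After xy (step 3): p1.
They differ (p2 ≠ p1), so y is not a cycle from the state after x; this split is not the one the pumping-lemma construction produces, and pumping y need not keep the string in L(A).

no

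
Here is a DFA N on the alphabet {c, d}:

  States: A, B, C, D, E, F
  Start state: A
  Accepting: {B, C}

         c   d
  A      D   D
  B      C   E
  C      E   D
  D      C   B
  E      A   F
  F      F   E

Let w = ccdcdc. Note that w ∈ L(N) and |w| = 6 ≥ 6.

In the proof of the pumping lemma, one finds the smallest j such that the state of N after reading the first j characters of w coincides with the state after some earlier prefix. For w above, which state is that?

Run of N on w = c c d c d c:
  step 0: A  (start)
  step 1: D  (read c: A→D)
  step 2: C  (read c: D→C)
  step 3: D  (read d: C→D)   ← first repeat (D seen earlier)
  step 4: C  (read c: D→C)
  step 5: D  (read d: C→D)
  step 6: C  (read c: D→C)

The earliest repeat is at step j = 3: N is in D, which it already visited at step i = 1.

D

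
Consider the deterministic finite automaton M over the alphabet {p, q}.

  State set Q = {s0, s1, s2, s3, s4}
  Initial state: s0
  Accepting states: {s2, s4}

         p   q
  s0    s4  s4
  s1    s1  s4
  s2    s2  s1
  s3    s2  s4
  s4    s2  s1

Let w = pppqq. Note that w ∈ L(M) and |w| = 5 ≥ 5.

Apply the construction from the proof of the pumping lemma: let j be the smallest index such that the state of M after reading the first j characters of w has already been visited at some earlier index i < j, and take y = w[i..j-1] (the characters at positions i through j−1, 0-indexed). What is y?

Run of M on w = p p p q q:
  step 0: s0  (start)
  step 1: s4  (read p: s0→s4)
  step 2: s2  (read p: s4→s2)
  step 3: s2  (read p: s2→s2)   ← first repeat (s2 seen earlier)
  step 4: s1  (read q: s2→s1)
  step 5: s4  (read q: s1→s4)

So i = 2, j = 3, giving x = w[0:2] = pp, y = w[2:3] = p, z = w[3:5] = qq.
Check: |xy| = 3 ≤ 5 and |y| = 1 ≥ 1. Reading y takes M from s2 back to s2, so every xyⁱz is accepted.
The DFA has 5 states, so the proof of the pumping lemma guarantees a repeated state among the first 5+1 visited; the segment between the two visits is the pumpable y.

p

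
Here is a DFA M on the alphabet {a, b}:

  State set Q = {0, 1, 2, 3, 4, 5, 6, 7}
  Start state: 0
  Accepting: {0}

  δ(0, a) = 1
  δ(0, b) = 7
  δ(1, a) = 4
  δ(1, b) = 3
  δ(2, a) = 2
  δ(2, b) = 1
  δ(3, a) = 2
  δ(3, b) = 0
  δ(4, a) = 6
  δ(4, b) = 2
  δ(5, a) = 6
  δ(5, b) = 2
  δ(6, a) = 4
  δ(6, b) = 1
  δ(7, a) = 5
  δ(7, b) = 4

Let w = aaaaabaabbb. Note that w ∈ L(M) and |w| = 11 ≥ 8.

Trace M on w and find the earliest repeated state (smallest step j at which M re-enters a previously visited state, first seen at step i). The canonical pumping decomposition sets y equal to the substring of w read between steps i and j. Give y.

Run of M on w = a a a a a b a a b b b:
  step 0: 0  (start)
  step 1: 1  (read a: 0→1)
  step 2: 4  (read a: 1→4)
  step 3: 6  (read a: 4→6)
  step 4: 4  (read a: 6→4)   ← first repeat (4 seen earlier)
  step 5: 6  (read a: 4→6)
  step 6: 1  (read b: 6→1)
  step 7: 4  (read a: 1→4)
  step 8: 6  (read a: 4→6)
  step 9: 1  (read b: 6→1)
  step 10: 3  (read b: 1→3)
  step 11: 0  (read b: 3→0)

So i = 2, j = 4, giving x = w[0:2] = aa, y = w[2:4] = aa, z = w[4:11] = abaabbb.
Check: |xy| = 4 ≤ 8 and |y| = 2 ≥ 1. Reading y takes M from 4 back to 4, so every xyⁱz is accepted.

aa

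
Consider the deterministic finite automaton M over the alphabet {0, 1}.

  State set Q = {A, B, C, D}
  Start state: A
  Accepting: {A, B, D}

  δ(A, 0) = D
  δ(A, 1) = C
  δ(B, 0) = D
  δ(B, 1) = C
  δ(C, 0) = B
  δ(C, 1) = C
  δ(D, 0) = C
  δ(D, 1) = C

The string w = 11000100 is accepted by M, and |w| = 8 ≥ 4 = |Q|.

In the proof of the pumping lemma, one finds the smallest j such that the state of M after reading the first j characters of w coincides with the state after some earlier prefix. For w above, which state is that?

C

State sequence: A -1-> C -1-> C -0-> B -0-> D -0-> C -1-> C -0-> B -0-> D
First repeat at step 2: C was already visited.

The earliest repeat is at step j = 2: M is in C, which it already visited at step i = 1.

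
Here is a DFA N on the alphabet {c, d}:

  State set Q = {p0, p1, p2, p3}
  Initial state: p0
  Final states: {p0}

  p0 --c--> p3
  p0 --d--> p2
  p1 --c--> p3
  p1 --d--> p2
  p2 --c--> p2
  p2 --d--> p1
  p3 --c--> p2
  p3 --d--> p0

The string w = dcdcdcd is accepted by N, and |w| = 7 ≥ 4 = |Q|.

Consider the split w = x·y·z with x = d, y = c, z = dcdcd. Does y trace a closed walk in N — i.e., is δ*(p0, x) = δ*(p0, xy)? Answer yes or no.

yes

Run of N on the first 2 characters of w = d c:
  step 0: p0  (start)
  step 1: p2  (read d: p0→p2)
  step 2: p2  (read c: p2→p2)

After x (step 1): p2. After xy (step 2): p2.
They match, so y = c drives N around a cycle from p2 back to itself; pumping y any number of times keeps N in p2 before reading z, and xyⁱz ∈ L(N) for every i ≥ 0.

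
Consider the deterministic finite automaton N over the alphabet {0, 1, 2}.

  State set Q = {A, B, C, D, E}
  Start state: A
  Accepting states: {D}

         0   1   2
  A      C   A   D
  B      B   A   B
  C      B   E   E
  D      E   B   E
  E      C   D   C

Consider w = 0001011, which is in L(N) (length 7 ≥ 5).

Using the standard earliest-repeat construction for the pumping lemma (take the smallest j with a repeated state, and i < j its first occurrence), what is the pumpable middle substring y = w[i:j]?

0

State sequence: A -0-> C -0-> B -0-> B -1-> A -0-> C -1-> E -1-> D
First repeat at step 3: B was already visited.

So i = 2, j = 3, giving x = w[0:2] = 00, y = w[2:3] = 0, z = w[3:7] = 1011.
Check: |xy| = 3 ≤ 5 and |y| = 1 ≥ 1. Reading y takes N from B back to B, so every xyⁱz is accepted.
With |Q| = 5, pigeonhole forces a state repeat no later than step 5; the substring read between the first and second visits to that state can be pumped.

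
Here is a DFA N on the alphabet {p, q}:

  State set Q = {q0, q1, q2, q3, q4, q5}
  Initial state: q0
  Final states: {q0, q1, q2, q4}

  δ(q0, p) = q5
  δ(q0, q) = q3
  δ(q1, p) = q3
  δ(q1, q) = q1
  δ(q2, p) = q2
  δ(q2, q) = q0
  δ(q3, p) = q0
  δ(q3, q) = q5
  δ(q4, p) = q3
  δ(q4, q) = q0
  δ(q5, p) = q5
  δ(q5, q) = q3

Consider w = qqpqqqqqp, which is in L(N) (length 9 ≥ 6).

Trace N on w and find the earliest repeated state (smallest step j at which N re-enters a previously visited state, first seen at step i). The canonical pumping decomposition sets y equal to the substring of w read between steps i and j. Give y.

Run of N on w = q q p q q q q q p:
  step 0: q0  (start)
  step 1: q3  (read q: q0→q3)
  step 2: q5  (read q: q3→q5)
  step 3: q5  (read p: q5→q5)   ← first repeat (q5 seen earlier)
  step 4: q3  (read q: q5→q3)
  step 5: q5  (read q: q3→q5)
  step 6: q3  (read q: q5→q3)
  step 7: q5  (read q: q3→q5)
  step 8: q3  (read q: q5→q3)
  step 9: q0  (read p: q3→q0)

So i = 2, j = 3, giving x = w[0:2] = qq, y = w[2:3] = p, z = w[3:9] = qqqqqp.
Check: |xy| = 3 ≤ 6 and |y| = 1 ≥ 1. Reading y takes N from q5 back to q5, so every xyⁱz is accepted.

p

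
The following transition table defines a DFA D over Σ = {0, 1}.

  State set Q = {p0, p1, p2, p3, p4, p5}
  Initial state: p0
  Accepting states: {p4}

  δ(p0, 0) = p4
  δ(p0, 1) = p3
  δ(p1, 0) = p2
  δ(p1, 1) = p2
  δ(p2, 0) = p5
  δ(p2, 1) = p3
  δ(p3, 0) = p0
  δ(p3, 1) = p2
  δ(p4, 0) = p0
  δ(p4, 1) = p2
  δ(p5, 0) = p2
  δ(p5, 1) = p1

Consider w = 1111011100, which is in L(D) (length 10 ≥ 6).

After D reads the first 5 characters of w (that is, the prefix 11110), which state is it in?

p5

State sequence: p0 -1-> p3 -1-> p2 -1-> p3 -1-> p2 -0-> p5

After reading 5 characters, D is in state p5.
(This kind of state-tracing is the core of the pumping-lemma construction: with 6 states, pigeonhole forces a repeat within the first 6 steps.)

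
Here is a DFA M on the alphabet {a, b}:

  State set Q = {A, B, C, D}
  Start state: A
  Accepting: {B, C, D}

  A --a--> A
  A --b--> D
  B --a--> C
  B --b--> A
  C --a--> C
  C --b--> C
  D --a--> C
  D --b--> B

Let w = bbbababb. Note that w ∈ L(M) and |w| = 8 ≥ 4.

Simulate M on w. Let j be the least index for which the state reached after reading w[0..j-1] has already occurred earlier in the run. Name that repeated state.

State sequence: A -b-> D -b-> B -b-> A -a-> A -b-> D -a-> C -b-> C -b-> C
First repeat at step 3: A was already visited.

The earliest repeat is at step j = 3: M is in A, which it already visited at step i = 0.

A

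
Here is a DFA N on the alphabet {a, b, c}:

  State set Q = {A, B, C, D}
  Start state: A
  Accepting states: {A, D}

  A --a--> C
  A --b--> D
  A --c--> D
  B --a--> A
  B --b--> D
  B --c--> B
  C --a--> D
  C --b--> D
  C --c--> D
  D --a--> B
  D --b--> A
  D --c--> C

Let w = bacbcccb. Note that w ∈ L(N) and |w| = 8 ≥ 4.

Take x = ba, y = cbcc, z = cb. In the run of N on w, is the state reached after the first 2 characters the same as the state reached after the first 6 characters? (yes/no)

State sequence: A -b-> D -a-> B -c-> B -b-> D -c-> C -c-> D

After x (step 2): B. After xy (step 6): D.
They differ (B ≠ D), so y is not a cycle from the state after x; this split is not the one the pumping-lemma construction produces, and pumping y need not keep the string in L(N).

no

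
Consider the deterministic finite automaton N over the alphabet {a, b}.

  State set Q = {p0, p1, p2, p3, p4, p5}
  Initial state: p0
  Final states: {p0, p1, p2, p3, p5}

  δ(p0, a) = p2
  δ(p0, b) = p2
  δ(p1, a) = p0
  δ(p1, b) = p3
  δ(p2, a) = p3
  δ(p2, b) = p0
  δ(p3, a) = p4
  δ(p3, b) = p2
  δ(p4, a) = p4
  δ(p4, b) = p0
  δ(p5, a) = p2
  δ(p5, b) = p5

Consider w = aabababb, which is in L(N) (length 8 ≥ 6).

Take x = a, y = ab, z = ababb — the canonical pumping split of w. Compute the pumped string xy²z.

aababababb

xy^2z = a·ab·ab·ababb = aababababb.
Reading y = ab takes N from p2 back to p2, so after x·y·y the machine is still in p2, and z then leads to the accepting state p0. Hence aababababb ∈ L(N).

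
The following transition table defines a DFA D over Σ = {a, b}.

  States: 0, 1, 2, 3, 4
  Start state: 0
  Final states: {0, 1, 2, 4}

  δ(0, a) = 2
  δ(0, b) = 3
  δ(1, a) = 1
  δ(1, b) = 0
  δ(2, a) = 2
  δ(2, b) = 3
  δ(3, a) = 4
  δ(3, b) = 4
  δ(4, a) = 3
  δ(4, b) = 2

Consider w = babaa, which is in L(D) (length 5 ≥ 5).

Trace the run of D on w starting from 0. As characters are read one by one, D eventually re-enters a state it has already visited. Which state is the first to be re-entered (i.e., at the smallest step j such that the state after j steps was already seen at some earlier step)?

2

State sequence: 0 -b-> 3 -a-> 4 -b-> 2 -a-> 2 -a-> 2
First repeat at step 4: 2 was already visited.

The earliest repeat is at step j = 4: D is in 2, which it already visited at step i = 3.
Since D has 5 states, any run of length ≥ 5 visits 5+1 states, so by pigeonhole some state repeats within the first 5 steps — that repeat gives the pumpable loop.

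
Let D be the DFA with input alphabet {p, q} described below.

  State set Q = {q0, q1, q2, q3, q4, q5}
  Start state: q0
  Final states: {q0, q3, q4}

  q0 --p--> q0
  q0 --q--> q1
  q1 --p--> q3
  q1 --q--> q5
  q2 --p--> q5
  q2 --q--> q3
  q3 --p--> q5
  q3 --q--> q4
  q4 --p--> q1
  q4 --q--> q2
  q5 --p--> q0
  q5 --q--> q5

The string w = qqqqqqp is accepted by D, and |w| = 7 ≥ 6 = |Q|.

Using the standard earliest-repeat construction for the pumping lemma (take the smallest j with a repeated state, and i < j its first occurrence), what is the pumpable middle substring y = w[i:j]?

q

Run of D on w = q q q q q q p:
  step 0: q0  (start)
  step 1: q1  (read q: q0→q1)
  step 2: q5  (read q: q1→q5)
  step 3: q5  (read q: q5→q5)   ← first repeat (q5 seen earlier)
  step 4: q5  (read q: q5→q5)
  step 5: q5  (read q: q5→q5)
  step 6: q5  (read q: q5→q5)
  step 7: q0  (read p: q5→q0)

So i = 2, j = 3, giving x = w[0:2] = qq, y = w[2:3] = q, z = w[3:7] = qqqp.
Check: |xy| = 3 ≤ 6 and |y| = 1 ≥ 1. Reading y takes D from q5 back to q5, so every xyⁱz is accepted.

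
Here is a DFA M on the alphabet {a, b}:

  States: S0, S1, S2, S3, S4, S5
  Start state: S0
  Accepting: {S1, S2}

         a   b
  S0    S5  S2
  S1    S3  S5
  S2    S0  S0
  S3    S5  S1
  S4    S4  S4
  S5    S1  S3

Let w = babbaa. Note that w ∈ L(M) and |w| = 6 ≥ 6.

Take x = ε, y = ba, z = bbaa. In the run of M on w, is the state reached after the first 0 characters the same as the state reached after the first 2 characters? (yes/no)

yes

State sequence: S0 -b-> S2 -a-> S0

After x (step 0): S0. After xy (step 2): S0.
They match, so y = ba drives M around a cycle from S0 back to itself; pumping y any number of times keeps M in S0 before reading z, and xyⁱz ∈ L(M) for every i ≥ 0.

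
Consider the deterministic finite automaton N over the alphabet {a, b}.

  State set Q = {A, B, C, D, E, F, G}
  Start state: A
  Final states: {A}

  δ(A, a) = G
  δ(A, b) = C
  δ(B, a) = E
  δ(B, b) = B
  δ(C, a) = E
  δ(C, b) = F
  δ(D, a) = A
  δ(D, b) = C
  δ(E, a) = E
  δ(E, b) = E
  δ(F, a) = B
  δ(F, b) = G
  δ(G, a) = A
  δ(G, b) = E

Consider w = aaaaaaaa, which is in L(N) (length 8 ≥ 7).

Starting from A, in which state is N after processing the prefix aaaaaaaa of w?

State sequence: A -a-> G -a-> A -a-> G -a-> A -a-> G -a-> A -a-> G -a-> A

After reading 8 characters, N is in state A.
(This kind of state-tracing is the core of the pumping-lemma construction: with 7 states, pigeonhole forces a repeat within the first 7 steps.)

A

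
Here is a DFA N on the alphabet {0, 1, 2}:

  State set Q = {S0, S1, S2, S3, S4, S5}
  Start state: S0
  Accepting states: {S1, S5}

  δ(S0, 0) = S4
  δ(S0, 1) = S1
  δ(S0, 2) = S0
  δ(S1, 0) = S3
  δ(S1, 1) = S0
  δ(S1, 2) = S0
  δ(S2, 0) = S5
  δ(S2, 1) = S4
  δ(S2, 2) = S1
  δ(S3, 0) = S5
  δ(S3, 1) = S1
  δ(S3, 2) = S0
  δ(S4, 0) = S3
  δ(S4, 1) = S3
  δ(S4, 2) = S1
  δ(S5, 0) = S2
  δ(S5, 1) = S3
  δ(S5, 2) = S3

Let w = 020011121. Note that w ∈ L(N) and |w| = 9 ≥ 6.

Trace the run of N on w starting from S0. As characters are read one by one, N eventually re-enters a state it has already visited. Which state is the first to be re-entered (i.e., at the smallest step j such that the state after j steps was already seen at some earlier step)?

State sequence: S0 -0-> S4 -2-> S1 -0-> S3 -0-> S5 -1-> S3 -1-> S1 -1-> S0 -2-> S0 -1-> S1
First repeat at step 5: S3 was already visited.

The earliest repeat is at step j = 5: N is in S3, which it already visited at step i = 3.
The DFA has 6 states, so the proof of the pumping lemma guarantees a repeated state among the first 6+1 visited; the segment between the two visits is the pumpable y.

S3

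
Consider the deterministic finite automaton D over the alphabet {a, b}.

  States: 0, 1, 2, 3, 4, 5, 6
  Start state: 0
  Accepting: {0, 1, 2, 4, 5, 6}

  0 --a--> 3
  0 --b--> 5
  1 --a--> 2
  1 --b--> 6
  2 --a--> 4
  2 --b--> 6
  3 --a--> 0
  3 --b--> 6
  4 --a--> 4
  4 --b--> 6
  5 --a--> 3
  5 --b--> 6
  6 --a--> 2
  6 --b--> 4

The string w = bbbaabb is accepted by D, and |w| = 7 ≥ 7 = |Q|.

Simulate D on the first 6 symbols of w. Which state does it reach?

Run of D on the first 6 characters of w = b b b a a b:
  step 0: 0  (start)
  step 1: 5  (read b: 0→5)
  step 2: 6  (read b: 5→6)
  step 3: 4  (read b: 6→4)
  step 4: 4  (read a: 4→4)
  step 5: 4  (read a: 4→4)
  step 6: 6  (read b: 4→6)

After reading 6 characters, D is in state 6.
(This kind of state-tracing is the core of the pumping-lemma construction: with 7 states, pigeonhole forces a repeat within the first 7 steps.)

6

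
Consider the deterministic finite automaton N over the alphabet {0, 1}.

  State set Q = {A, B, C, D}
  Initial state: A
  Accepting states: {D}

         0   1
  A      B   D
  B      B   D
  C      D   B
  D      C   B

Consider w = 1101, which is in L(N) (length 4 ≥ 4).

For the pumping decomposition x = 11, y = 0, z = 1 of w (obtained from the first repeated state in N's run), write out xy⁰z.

xy⁰z = xz = 11·1 = 111.
Reading y = 0 takes N from B back to B, so after x the machine is still in B, and z then leads to the accepting state D. Hence 111 ∈ L(N).

111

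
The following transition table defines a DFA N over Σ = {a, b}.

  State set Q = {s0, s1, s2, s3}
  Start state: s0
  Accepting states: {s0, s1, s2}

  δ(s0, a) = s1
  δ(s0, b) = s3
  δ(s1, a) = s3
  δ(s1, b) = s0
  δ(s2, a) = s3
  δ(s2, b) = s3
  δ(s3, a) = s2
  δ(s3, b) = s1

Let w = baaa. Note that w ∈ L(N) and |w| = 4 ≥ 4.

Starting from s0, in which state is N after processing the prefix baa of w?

s3

Run of N on the first 3 characters of w = b a a:
  step 0: s0  (start)
  step 1: s3  (read b: s0→s3)
  step 2: s2  (read a: s3→s2)
  step 3: s3  (read a: s2→s3)

After reading 3 characters, N is in state s3.
(This kind of state-tracing is the core of the pumping-lemma construction: with 4 states, pigeonhole forces a repeat within the first 4 steps.)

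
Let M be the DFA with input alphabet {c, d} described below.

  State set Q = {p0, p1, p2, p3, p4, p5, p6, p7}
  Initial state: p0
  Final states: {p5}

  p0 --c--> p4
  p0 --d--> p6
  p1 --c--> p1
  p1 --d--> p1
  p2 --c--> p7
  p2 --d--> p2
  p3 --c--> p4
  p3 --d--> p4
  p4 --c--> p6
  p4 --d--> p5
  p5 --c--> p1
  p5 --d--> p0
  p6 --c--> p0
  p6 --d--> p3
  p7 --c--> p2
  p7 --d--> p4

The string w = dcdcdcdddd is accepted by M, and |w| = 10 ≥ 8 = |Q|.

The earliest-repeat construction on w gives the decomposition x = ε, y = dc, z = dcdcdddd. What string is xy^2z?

dcdcdcdcdddd

xy^2z = ε·dc·dc·dcdcdddd = dcdcdcdcdddd.
Reading y = dc takes M from p0 back to p0, so after x·y·y the machine is still in p0, and z then leads to the accepting state p5. Hence dcdcdcdcdddd ∈ L(M).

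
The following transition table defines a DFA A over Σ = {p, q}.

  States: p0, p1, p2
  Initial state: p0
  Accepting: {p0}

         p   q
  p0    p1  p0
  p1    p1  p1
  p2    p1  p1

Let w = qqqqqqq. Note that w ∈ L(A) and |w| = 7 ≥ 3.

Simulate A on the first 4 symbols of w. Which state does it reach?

p0

Run of A on the first 4 characters of w = q q q q:
  step 0: p0  (start)
  step 1: p0  (read q: p0→p0)
  step 2: p0  (read q: p0→p0)
  step 3: p0  (read q: p0→p0)
  step 4: p0  (read q: p0→p0)

After reading 4 characters, A is in state p0.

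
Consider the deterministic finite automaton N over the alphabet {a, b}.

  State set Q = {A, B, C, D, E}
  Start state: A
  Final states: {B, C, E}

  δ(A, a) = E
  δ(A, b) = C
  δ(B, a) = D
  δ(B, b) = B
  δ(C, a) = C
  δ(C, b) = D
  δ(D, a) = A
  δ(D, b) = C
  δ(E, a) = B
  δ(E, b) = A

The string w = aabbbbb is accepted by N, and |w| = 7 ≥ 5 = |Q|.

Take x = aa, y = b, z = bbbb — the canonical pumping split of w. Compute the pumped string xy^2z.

xy^2z = aa·b·b·bbbb = aabbbbbb.
Reading y = b takes N from B back to B, so after x·y·y the machine is still in B, and z then leads to the accepting state B. Hence aabbbbbb ∈ L(N).

aabbbbbb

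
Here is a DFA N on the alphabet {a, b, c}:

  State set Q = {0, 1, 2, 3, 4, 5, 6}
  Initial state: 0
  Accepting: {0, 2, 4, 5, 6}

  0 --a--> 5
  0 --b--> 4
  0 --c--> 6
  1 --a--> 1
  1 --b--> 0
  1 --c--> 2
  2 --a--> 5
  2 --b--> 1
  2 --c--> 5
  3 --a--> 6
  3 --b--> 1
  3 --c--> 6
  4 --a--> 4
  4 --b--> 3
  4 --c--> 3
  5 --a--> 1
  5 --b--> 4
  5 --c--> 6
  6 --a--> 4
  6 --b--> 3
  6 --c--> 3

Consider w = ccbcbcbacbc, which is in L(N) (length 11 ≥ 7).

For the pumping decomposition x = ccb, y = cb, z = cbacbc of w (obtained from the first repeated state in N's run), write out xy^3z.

xy^3z = ccb·cb·cb·cb·cbacbc = ccbcbcbcbcbacbc.
Reading y = cb takes N from 1 back to 1, so after x·y·y·y the machine is still in 1, and z then leads to the accepting state 2. Hence ccbcbcbcbcbacbc ∈ L(N).

ccbcbcbcbcbacbc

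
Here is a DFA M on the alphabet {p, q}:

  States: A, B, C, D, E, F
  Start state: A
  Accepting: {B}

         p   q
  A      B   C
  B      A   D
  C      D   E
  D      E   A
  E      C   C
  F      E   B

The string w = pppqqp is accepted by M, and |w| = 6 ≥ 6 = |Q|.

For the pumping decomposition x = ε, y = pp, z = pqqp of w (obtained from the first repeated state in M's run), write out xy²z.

pppppqqp

xy^2z = ε·pp·pp·pqqp = pppppqqp.
Reading y = pp takes M from A back to A, so after x·y·y the machine is still in A, and z then leads to the accepting state B. Hence pppppqqp ∈ L(M).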